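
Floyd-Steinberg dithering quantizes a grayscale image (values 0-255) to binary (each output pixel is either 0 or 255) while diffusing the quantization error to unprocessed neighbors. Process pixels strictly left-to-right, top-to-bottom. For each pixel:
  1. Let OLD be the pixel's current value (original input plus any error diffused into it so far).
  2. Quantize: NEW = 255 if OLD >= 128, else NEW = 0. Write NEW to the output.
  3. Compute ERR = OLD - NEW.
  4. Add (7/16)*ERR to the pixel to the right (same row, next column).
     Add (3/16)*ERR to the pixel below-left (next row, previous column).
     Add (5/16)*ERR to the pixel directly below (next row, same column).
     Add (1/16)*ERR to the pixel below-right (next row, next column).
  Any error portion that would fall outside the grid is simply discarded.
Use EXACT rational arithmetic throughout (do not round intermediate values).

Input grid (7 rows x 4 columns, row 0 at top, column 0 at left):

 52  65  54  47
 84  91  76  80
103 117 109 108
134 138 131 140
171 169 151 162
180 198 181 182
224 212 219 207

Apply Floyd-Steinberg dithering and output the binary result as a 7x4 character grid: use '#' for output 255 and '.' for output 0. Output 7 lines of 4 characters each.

(0,0): OLD=52 → NEW=0, ERR=52
(0,1): OLD=351/4 → NEW=0, ERR=351/4
(0,2): OLD=5913/64 → NEW=0, ERR=5913/64
(0,3): OLD=89519/1024 → NEW=0, ERR=89519/1024
(1,0): OLD=7469/64 → NEW=0, ERR=7469/64
(1,1): OLD=97307/512 → NEW=255, ERR=-33253/512
(1,2): OLD=1611095/16384 → NEW=0, ERR=1611095/16384
(1,3): OLD=40924433/262144 → NEW=255, ERR=-25922287/262144
(2,0): OLD=1042777/8192 → NEW=0, ERR=1042777/8192
(2,1): OLD=46694595/262144 → NEW=255, ERR=-20152125/262144
(2,2): OLD=43776183/524288 → NEW=0, ERR=43776183/524288
(2,3): OLD=1004735115/8388608 → NEW=0, ERR=1004735115/8388608
(3,0): OLD=668424681/4194304 → NEW=255, ERR=-401122839/4194304
(3,1): OLD=6425523575/67108864 → NEW=0, ERR=6425523575/67108864
(3,2): OLD=232610299849/1073741824 → NEW=255, ERR=-41193865271/1073741824
(3,3): OLD=2849508725247/17179869184 → NEW=255, ERR=-1531357916673/17179869184
(4,0): OLD=170796595509/1073741824 → NEW=255, ERR=-103007569611/1073741824
(4,1): OLD=1235058874111/8589934592 → NEW=255, ERR=-955374446849/8589934592
(4,2): OLD=21886672756159/274877906944 → NEW=0, ERR=21886672756159/274877906944
(4,3): OLD=732635981248745/4398046511104 → NEW=255, ERR=-388865879082775/4398046511104
(5,0): OLD=17752585499973/137438953472 → NEW=255, ERR=-17294347635387/137438953472
(5,1): OLD=515122511255395/4398046511104 → NEW=0, ERR=515122511255395/4398046511104
(5,2): OLD=513680773168833/2199023255552 → NEW=255, ERR=-47070156996927/2199023255552
(5,3): OLD=10553986611062539/70368744177664 → NEW=255, ERR=-7390043154241781/70368744177664
(6,0): OLD=14540870607901001/70368744177664 → NEW=255, ERR=-3403159157403319/70368744177664
(6,1): OLD=242705025988221519/1125899906842624 → NEW=255, ERR=-44399450256647601/1125899906842624
(6,2): OLD=3291006811345663801/18014398509481984 → NEW=255, ERR=-1302664808572242119/18014398509481984
(6,3): OLD=40700180239850330511/288230376151711744 → NEW=255, ERR=-32798565678836164209/288230376151711744
Row 0: ....
Row 1: .#.#
Row 2: .#..
Row 3: #.##
Row 4: ##.#
Row 5: #.##
Row 6: ####

Answer: ....
.#.#
.#..
#.##
##.#
#.##
####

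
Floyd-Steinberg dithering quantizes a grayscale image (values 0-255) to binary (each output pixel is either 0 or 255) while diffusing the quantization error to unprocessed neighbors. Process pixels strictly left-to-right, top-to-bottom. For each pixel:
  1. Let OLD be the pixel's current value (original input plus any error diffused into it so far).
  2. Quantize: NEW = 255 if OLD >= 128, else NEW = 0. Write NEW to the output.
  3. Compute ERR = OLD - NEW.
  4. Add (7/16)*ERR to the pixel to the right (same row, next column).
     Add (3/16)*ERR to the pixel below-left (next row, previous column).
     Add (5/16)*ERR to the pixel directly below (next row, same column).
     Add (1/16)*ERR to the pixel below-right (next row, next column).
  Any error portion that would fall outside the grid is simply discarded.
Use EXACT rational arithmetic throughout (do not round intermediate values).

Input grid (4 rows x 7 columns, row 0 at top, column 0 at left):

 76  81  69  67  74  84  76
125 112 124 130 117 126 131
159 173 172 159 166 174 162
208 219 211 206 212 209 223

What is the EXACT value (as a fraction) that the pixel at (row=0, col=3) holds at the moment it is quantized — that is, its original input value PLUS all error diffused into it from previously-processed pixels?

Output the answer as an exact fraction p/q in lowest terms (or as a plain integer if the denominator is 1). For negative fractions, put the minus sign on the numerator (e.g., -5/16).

Answer: 121913/1024

Derivation:
(0,0): OLD=76 → NEW=0, ERR=76
(0,1): OLD=457/4 → NEW=0, ERR=457/4
(0,2): OLD=7615/64 → NEW=0, ERR=7615/64
(0,3): OLD=121913/1024 → NEW=0, ERR=121913/1024
Target (0,3): original=67, with diffused error = 121913/1024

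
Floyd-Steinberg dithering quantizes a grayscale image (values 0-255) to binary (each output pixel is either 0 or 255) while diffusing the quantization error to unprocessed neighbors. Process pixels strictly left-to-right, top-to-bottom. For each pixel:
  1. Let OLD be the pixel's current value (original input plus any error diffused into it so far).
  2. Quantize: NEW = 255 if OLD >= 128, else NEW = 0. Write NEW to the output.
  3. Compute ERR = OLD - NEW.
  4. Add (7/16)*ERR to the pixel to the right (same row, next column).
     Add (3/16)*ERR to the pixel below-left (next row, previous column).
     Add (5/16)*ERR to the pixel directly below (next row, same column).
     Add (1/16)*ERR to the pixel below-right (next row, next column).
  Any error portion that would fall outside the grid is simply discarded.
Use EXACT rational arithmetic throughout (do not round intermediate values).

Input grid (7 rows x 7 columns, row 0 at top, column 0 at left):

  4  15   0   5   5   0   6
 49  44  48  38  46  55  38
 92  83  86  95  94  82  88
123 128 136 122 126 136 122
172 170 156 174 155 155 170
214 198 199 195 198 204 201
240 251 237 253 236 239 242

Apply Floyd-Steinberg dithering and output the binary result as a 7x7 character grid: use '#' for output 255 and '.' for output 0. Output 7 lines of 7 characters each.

(0,0): OLD=4 → NEW=0, ERR=4
(0,1): OLD=67/4 → NEW=0, ERR=67/4
(0,2): OLD=469/64 → NEW=0, ERR=469/64
(0,3): OLD=8403/1024 → NEW=0, ERR=8403/1024
(0,4): OLD=140741/16384 → NEW=0, ERR=140741/16384
(0,5): OLD=985187/262144 → NEW=0, ERR=985187/262144
(0,6): OLD=32062133/4194304 → NEW=0, ERR=32062133/4194304
(1,0): OLD=3417/64 → NEW=0, ERR=3417/64
(1,1): OLD=37999/512 → NEW=0, ERR=37999/512
(1,2): OLD=1398299/16384 → NEW=0, ERR=1398299/16384
(1,3): OLD=5241023/65536 → NEW=0, ERR=5241023/65536
(1,4): OLD=356052637/4194304 → NEW=0, ERR=356052637/4194304
(1,5): OLD=3197193517/33554432 → NEW=0, ERR=3197193517/33554432
(1,6): OLD=44190038531/536870912 → NEW=0, ERR=44190038531/536870912
(2,0): OLD=1004341/8192 → NEW=0, ERR=1004341/8192
(2,1): OLD=46968215/262144 → NEW=255, ERR=-19878505/262144
(2,2): OLD=415772293/4194304 → NEW=0, ERR=415772293/4194304
(2,3): OLD=6194498973/33554432 → NEW=255, ERR=-2361881187/33554432
(2,4): OLD=30224893613/268435456 → NEW=0, ERR=30224893613/268435456
(2,5): OLD=1561443481615/8589934592 → NEW=255, ERR=-628989839345/8589934592
(2,6): OLD=12045383652953/137438953472 → NEW=0, ERR=12045383652953/137438953472
(3,0): OLD=616958437/4194304 → NEW=255, ERR=-452589083/4194304
(3,1): OLD=2796535041/33554432 → NEW=0, ERR=2796535041/33554432
(3,2): OLD=49795494419/268435456 → NEW=255, ERR=-18655546861/268435456
(3,3): OLD=104051510549/1073741824 → NEW=0, ERR=104051510549/1073741824
(3,4): OLD=25488564604389/137438953472 → NEW=255, ERR=-9558368530971/137438953472
(3,5): OLD=116725346189695/1099511627776 → NEW=0, ERR=116725346189695/1099511627776
(3,6): OLD=3364628767428577/17592186044416 → NEW=255, ERR=-1121378673897503/17592186044416
(4,0): OLD=82627838667/536870912 → NEW=255, ERR=-54274243893/536870912
(4,1): OLD=1134227292879/8589934592 → NEW=255, ERR=-1056206028081/8589934592
(4,2): OLD=14275296270977/137438953472 → NEW=0, ERR=14275296270977/137438953472
(4,3): OLD=255461670764251/1099511627776 → NEW=255, ERR=-24913794318629/1099511627776
(4,4): OLD=1313391160393249/8796093022208 → NEW=255, ERR=-929612560269791/8796093022208
(4,5): OLD=35364466047893409/281474976710656 → NEW=0, ERR=35364466047893409/281474976710656
(4,6): OLD=953334593700999863/4503599627370496 → NEW=255, ERR=-195083311278476617/4503599627370496
(5,0): OLD=21901378447325/137438953472 → NEW=255, ERR=-13145554688035/137438953472
(5,1): OLD=143911460956447/1099511627776 → NEW=255, ERR=-136464004126433/1099511627776
(5,2): OLD=1453336545121289/8796093022208 → NEW=255, ERR=-789667175541751/8796093022208
(5,3): OLD=9522184754142349/70368744177664 → NEW=255, ERR=-8421845011161971/70368744177664
(5,4): OLD=606878523061767663/4503599627370496 → NEW=255, ERR=-541539381917708817/4503599627370496
(5,5): OLD=6338459614725623551/36028797018963968 → NEW=255, ERR=-2848883625110188289/36028797018963968
(5,6): OLD=92649745040208094737/576460752303423488 → NEW=255, ERR=-54347746797164894703/576460752303423488
(6,0): OLD=3286910450759141/17592186044416 → NEW=255, ERR=-1199096990566939/17592186044416
(6,1): OLD=44918785836972457/281474976710656 → NEW=255, ERR=-26857333224244823/281474976710656
(6,2): OLD=617008105840103131/4503599627370496 → NEW=255, ERR=-531409799139373349/4503599627370496
(6,3): OLD=4893392277208910341/36028797018963968 → NEW=255, ERR=-4293950962626901499/36028797018963968
(6,4): OLD=8933358750933223247/72057594037927936 → NEW=0, ERR=8933358750933223247/72057594037927936
(6,5): OLD=2244383035574775444139/9223372036854775808 → NEW=255, ERR=-107576833823192386901/9223372036854775808
(6,6): OLD=29882724738137945442045/147573952589676412928 → NEW=255, ERR=-7748633172229539854595/147573952589676412928
Row 0: .......
Row 1: .......
Row 2: .#.#.#.
Row 3: #.#.#.#
Row 4: ##.##.#
Row 5: #######
Row 6: ####.##

Answer: .......
.......
.#.#.#.
#.#.#.#
##.##.#
#######
####.##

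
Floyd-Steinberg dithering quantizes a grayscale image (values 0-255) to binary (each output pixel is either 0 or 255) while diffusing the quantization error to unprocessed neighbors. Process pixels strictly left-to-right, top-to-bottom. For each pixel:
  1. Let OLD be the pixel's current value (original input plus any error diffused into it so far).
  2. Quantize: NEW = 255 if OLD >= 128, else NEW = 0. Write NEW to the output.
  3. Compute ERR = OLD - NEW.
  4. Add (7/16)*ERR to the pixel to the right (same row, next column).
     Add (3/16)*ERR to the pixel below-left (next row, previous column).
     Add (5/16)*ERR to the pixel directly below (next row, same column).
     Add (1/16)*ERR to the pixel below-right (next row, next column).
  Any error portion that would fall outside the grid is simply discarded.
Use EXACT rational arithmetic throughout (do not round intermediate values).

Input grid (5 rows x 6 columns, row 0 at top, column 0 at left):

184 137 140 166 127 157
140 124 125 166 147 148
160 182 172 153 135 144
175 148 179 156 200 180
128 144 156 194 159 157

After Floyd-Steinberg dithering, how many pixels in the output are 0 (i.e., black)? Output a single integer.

Answer: 11

Derivation:
(0,0): OLD=184 → NEW=255, ERR=-71
(0,1): OLD=1695/16 → NEW=0, ERR=1695/16
(0,2): OLD=47705/256 → NEW=255, ERR=-17575/256
(0,3): OLD=556911/4096 → NEW=255, ERR=-487569/4096
(0,4): OLD=4910089/65536 → NEW=0, ERR=4910089/65536
(0,5): OLD=198997055/1048576 → NEW=255, ERR=-68389825/1048576
(1,0): OLD=35245/256 → NEW=255, ERR=-30035/256
(1,1): OLD=181179/2048 → NEW=0, ERR=181179/2048
(1,2): OLD=8293719/65536 → NEW=0, ERR=8293719/65536
(1,3): OLD=50836299/262144 → NEW=255, ERR=-16010421/262144
(1,4): OLD=2080778945/16777216 → NEW=0, ERR=2080778945/16777216
(1,5): OLD=50079696887/268435456 → NEW=255, ERR=-18371344393/268435456
(2,0): OLD=4585017/32768 → NEW=255, ERR=-3770823/32768
(2,1): OLD=184230147/1048576 → NEW=255, ERR=-83156733/1048576
(2,2): OLD=2867720137/16777216 → NEW=255, ERR=-1410469943/16777216
(2,3): OLD=17219764673/134217728 → NEW=255, ERR=-17005755967/134217728
(2,4): OLD=436693612739/4294967296 → NEW=0, ERR=436693612739/4294967296
(2,5): OLD=12015431797637/68719476736 → NEW=255, ERR=-5508034770043/68719476736
(3,0): OLD=2083210921/16777216 → NEW=0, ERR=2083210921/16777216
(3,1): OLD=20748157045/134217728 → NEW=255, ERR=-13477363595/134217728
(3,2): OLD=85988950191/1073741824 → NEW=0, ERR=85988950191/1073741824
(3,3): OLD=11356008554253/68719476736 → NEW=255, ERR=-6167458013427/68719476736
(3,4): OLD=93217278557549/549755813888 → NEW=255, ERR=-46970453983891/549755813888
(3,5): OLD=1090078957739075/8796093022208 → NEW=0, ERR=1090078957739075/8796093022208
(4,0): OLD=317774252999/2147483648 → NEW=255, ERR=-229834077241/2147483648
(4,1): OLD=3043359395739/34359738368 → NEW=0, ERR=3043359395739/34359738368
(4,2): OLD=216244525333601/1099511627776 → NEW=255, ERR=-64130939749279/1099511627776
(4,3): OLD=2276800834389829/17592186044416 → NEW=255, ERR=-2209206606936251/17592186044416
(4,4): OLD=26736406906015125/281474976710656 → NEW=0, ERR=26736406906015125/281474976710656
(4,5): OLD=1044583750637773555/4503599627370496 → NEW=255, ERR=-103834154341702925/4503599627370496
Output grid:
  Row 0: #.##.#  (2 black, running=2)
  Row 1: #..#.#  (3 black, running=5)
  Row 2: ####.#  (1 black, running=6)
  Row 3: .#.##.  (3 black, running=9)
  Row 4: #.##.#  (2 black, running=11)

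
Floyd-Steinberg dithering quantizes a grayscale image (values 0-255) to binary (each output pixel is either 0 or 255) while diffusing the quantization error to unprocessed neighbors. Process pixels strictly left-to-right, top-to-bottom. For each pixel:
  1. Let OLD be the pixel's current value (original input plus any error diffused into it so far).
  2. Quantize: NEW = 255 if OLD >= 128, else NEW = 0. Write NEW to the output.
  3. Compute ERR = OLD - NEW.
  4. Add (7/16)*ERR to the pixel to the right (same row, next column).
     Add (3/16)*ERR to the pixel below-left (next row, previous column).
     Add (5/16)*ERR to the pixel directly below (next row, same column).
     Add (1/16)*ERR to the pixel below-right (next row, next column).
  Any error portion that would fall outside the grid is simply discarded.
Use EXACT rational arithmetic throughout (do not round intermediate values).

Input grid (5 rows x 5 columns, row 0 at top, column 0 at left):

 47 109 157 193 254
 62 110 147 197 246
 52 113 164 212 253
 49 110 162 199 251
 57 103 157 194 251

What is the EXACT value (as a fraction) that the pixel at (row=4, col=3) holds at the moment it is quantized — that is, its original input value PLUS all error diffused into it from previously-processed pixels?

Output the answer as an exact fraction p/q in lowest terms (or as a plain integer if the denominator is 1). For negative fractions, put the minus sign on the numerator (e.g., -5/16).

(0,0): OLD=47 → NEW=0, ERR=47
(0,1): OLD=2073/16 → NEW=255, ERR=-2007/16
(0,2): OLD=26143/256 → NEW=0, ERR=26143/256
(0,3): OLD=973529/4096 → NEW=255, ERR=-70951/4096
(0,4): OLD=16149487/65536 → NEW=255, ERR=-562193/65536
(1,0): OLD=13611/256 → NEW=0, ERR=13611/256
(1,1): OLD=237869/2048 → NEW=0, ERR=237869/2048
(1,2): OLD=14328753/65536 → NEW=255, ERR=-2382927/65536
(1,3): OLD=47304733/262144 → NEW=255, ERR=-19541987/262144
(1,4): OLD=879220151/4194304 → NEW=255, ERR=-190327369/4194304
(2,0): OLD=2961983/32768 → NEW=0, ERR=2961983/32768
(2,1): OLD=194351525/1048576 → NEW=255, ERR=-73035355/1048576
(2,2): OLD=1936866863/16777216 → NEW=0, ERR=1936866863/16777216
(2,3): OLD=61318991133/268435456 → NEW=255, ERR=-7132050147/268435456
(2,4): OLD=955786622091/4294967296 → NEW=255, ERR=-139430038389/4294967296
(3,0): OLD=1076894799/16777216 → NEW=0, ERR=1076894799/16777216
(3,1): OLD=19275235619/134217728 → NEW=255, ERR=-14950285021/134217728
(3,2): OLD=601336859377/4294967296 → NEW=255, ERR=-493879801103/4294967296
(3,3): OLD=1215625131593/8589934592 → NEW=255, ERR=-974808189367/8589934592
(3,4): OLD=26050994007309/137438953472 → NEW=255, ERR=-8995939128051/137438953472
(4,0): OLD=120631504833/2147483648 → NEW=0, ERR=120631504833/2147483648
(4,1): OLD=5168947233345/68719476736 → NEW=0, ERR=5168947233345/68719476736
(4,2): OLD=138245629630447/1099511627776 → NEW=0, ERR=138245629630447/1099511627776
(4,3): OLD=3414390490679361/17592186044416 → NEW=255, ERR=-1071616950646719/17592186044416
Target (4,3): original=194, with diffused error = 3414390490679361/17592186044416

Answer: 3414390490679361/17592186044416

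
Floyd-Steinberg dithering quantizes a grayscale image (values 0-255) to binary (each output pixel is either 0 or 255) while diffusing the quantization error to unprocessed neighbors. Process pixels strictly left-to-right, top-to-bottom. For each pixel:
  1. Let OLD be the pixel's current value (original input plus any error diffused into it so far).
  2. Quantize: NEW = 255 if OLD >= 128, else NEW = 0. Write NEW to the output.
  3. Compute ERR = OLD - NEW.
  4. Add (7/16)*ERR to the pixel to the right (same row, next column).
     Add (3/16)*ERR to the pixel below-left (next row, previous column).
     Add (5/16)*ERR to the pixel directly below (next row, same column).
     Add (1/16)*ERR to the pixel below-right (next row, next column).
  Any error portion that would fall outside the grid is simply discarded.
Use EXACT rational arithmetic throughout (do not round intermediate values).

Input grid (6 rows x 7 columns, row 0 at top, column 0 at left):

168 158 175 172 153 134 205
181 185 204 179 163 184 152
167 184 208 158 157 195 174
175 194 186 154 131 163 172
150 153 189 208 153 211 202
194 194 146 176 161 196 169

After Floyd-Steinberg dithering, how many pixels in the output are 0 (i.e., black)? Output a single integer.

(0,0): OLD=168 → NEW=255, ERR=-87
(0,1): OLD=1919/16 → NEW=0, ERR=1919/16
(0,2): OLD=58233/256 → NEW=255, ERR=-7047/256
(0,3): OLD=655183/4096 → NEW=255, ERR=-389297/4096
(0,4): OLD=7301929/65536 → NEW=0, ERR=7301929/65536
(0,5): OLD=191622687/1048576 → NEW=255, ERR=-75764193/1048576
(0,6): OLD=2908979929/16777216 → NEW=255, ERR=-1369210151/16777216
(1,0): OLD=45133/256 → NEW=255, ERR=-20147/256
(1,1): OLD=363419/2048 → NEW=255, ERR=-158821/2048
(1,2): OLD=9905463/65536 → NEW=255, ERR=-6806217/65536
(1,3): OLD=32252395/262144 → NEW=0, ERR=32252395/262144
(1,4): OLD=3894954977/16777216 → NEW=255, ERR=-383235103/16777216
(1,5): OLD=19205003057/134217728 → NEW=255, ERR=-15020517583/134217728
(1,6): OLD=156807668671/2147483648 → NEW=0, ERR=156807668671/2147483648
(2,0): OLD=4189913/32768 → NEW=0, ERR=4189913/32768
(2,1): OLD=200609123/1048576 → NEW=255, ERR=-66777757/1048576
(2,2): OLD=2783431657/16777216 → NEW=255, ERR=-1494758423/16777216
(2,3): OLD=19689081313/134217728 → NEW=255, ERR=-14536439327/134217728
(2,4): OLD=95761063409/1073741824 → NEW=0, ERR=95761063409/1073741824
(2,5): OLD=7260531375675/34359738368 → NEW=255, ERR=-1501201908165/34359738368
(2,6): OLD=93848459251789/549755813888 → NEW=255, ERR=-46339273289651/549755813888
(3,0): OLD=3406065609/16777216 → NEW=255, ERR=-872124471/16777216
(3,1): OLD=19145173397/134217728 → NEW=255, ERR=-15080347243/134217728
(3,2): OLD=90961160015/1073741824 → NEW=0, ERR=90961160015/1073741824
(3,3): OLD=723147263129/4294967296 → NEW=255, ERR=-372069397351/4294967296
(3,4): OLD=58278961320905/549755813888 → NEW=0, ERR=58278961320905/549755813888
(3,5): OLD=815815791904747/4398046511104 → NEW=255, ERR=-305686068426773/4398046511104
(3,6): OLD=7917896743739637/70368744177664 → NEW=0, ERR=7917896743739637/70368744177664
(4,0): OLD=241996526631/2147483648 → NEW=0, ERR=241996526631/2147483648
(4,1): OLD=6178722905083/34359738368 → NEW=255, ERR=-2583010378757/34359738368
(4,2): OLD=87586327345301/549755813888 → NEW=255, ERR=-52601405196139/549755813888
(4,3): OLD=722331047916023/4398046511104 → NEW=255, ERR=-399170812415497/4398046511104
(4,4): OLD=4502661678471285/35184372088832 → NEW=0, ERR=4502661678471285/35184372088832
(4,5): OLD=307360655648544565/1125899906842624 → NEW=255, ERR=20256179403675445/1125899906842624
(4,6): OLD=4335877860723005955/18014398509481984 → NEW=255, ERR=-257793759194899965/18014398509481984
(5,0): OLD=118263318888481/549755813888 → NEW=255, ERR=-21924413652959/549755813888
(5,1): OLD=625238607833099/4398046511104 → NEW=255, ERR=-496263252498421/4398046511104
(5,2): OLD=1583899954438525/35184372088832 → NEW=0, ERR=1583899954438525/35184372088832
(5,3): OLD=52170577044730833/281474976710656 → NEW=255, ERR=-19605542016486447/281474976710656
(5,4): OLD=3030369662353043611/18014398509481984 → NEW=255, ERR=-1563301957564862309/18014398509481984
(5,5): OLD=24351257938434049643/144115188075855872 → NEW=255, ERR=-12398115020909197717/144115188075855872
(5,6): OLD=295181704006624352229/2305843009213693952 → NEW=255, ERR=-292808263342867605531/2305843009213693952
Output grid:
  Row 0: #.##.##  (2 black, running=2)
  Row 1: ###.##.  (2 black, running=4)
  Row 2: .###.##  (2 black, running=6)
  Row 3: ##.#.#.  (3 black, running=9)
  Row 4: .###.##  (2 black, running=11)
  Row 5: ##.####  (1 black, running=12)

Answer: 12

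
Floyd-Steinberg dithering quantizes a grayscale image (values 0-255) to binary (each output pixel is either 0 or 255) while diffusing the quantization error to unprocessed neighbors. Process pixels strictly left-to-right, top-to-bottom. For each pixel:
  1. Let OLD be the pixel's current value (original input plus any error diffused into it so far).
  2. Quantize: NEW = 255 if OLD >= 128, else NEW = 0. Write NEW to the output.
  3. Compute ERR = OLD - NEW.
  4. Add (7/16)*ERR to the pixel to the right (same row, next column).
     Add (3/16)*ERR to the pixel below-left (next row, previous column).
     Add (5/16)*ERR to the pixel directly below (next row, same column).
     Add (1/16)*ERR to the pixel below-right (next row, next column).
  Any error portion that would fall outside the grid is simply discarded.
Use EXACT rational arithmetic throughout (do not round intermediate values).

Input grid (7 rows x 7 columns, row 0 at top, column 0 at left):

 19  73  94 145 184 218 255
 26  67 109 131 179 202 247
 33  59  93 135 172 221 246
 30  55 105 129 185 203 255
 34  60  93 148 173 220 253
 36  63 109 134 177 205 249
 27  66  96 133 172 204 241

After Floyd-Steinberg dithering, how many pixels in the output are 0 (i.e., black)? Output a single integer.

Answer: 22

Derivation:
(0,0): OLD=19 → NEW=0, ERR=19
(0,1): OLD=1301/16 → NEW=0, ERR=1301/16
(0,2): OLD=33171/256 → NEW=255, ERR=-32109/256
(0,3): OLD=369157/4096 → NEW=0, ERR=369157/4096
(0,4): OLD=14642723/65536 → NEW=255, ERR=-2068957/65536
(0,5): OLD=214106869/1048576 → NEW=255, ERR=-53280011/1048576
(0,6): OLD=3905230003/16777216 → NEW=255, ERR=-372960077/16777216
(1,0): OLD=12079/256 → NEW=0, ERR=12079/256
(1,1): OLD=185801/2048 → NEW=0, ERR=185801/2048
(1,2): OLD=8616445/65536 → NEW=255, ERR=-8095235/65536
(1,3): OLD=23950649/262144 → NEW=0, ERR=23950649/262144
(1,4): OLD=3442887435/16777216 → NEW=255, ERR=-835302645/16777216
(1,5): OLD=21232954747/134217728 → NEW=255, ERR=-12992565893/134217728
(1,6): OLD=417742255317/2147483648 → NEW=255, ERR=-129866074923/2147483648
(2,0): OLD=2121907/32768 → NEW=0, ERR=2121907/32768
(2,1): OLD=100107361/1048576 → NEW=0, ERR=100107361/1048576
(2,2): OLD=1995951715/16777216 → NEW=0, ERR=1995951715/16777216
(2,3): OLD=26648184075/134217728 → NEW=255, ERR=-7577336565/134217728
(2,4): OLD=128099380155/1073741824 → NEW=0, ERR=128099380155/1073741824
(2,5): OLD=7850971266729/34359738368 → NEW=255, ERR=-910762017111/34359738368
(2,6): OLD=115149213234223/549755813888 → NEW=255, ERR=-25038519307217/549755813888
(3,0): OLD=1143143683/16777216 → NEW=0, ERR=1143143683/16777216
(3,1): OLD=18924408135/134217728 → NEW=255, ERR=-15301112505/134217728
(3,2): OLD=94148898309/1073741824 → NEW=0, ERR=94148898309/1073741824
(3,3): OLD=771047750131/4294967296 → NEW=255, ERR=-324168910349/4294967296
(3,4): OLD=99375183202563/549755813888 → NEW=255, ERR=-40812549338877/549755813888
(3,5): OLD=708764700742457/4398046511104 → NEW=255, ERR=-412737159589063/4398046511104
(3,6): OLD=13936751337701991/70368744177664 → NEW=255, ERR=-4007278427602329/70368744177664
(4,0): OLD=72836853837/2147483648 → NEW=0, ERR=72836853837/2147483648
(4,1): OLD=2058569059817/34359738368 → NEW=0, ERR=2058569059817/34359738368
(4,2): OLD=68903959190087/549755813888 → NEW=0, ERR=68903959190087/549755813888
(4,3): OLD=751223983455805/4398046511104 → NEW=255, ERR=-370277876875715/4398046511104
(4,4): OLD=3189592594043111/35184372088832 → NEW=0, ERR=3189592594043111/35184372088832
(4,5): OLD=242087461456672551/1125899906842624 → NEW=255, ERR=-45017014788196569/1125899906842624
(4,6): OLD=3816280732318579521/18014398509481984 → NEW=255, ERR=-777390887599326399/18014398509481984
(5,0): OLD=31793864786379/549755813888 → NEW=0, ERR=31793864786379/549755813888
(5,1): OLD=583377275420825/4398046511104 → NEW=255, ERR=-538124584910695/4398046511104
(5,2): OLD=2906071298811711/35184372088832 → NEW=0, ERR=2906071298811711/35184372088832
(5,3): OLD=47472654472702043/281474976710656 → NEW=255, ERR=-24303464588515237/281474976710656
(5,4): OLD=2788544161902009545/18014398509481984 → NEW=255, ERR=-1805127458015896375/18014398509481984
(5,5): OLD=21075436233643000505/144115188075855872 → NEW=255, ERR=-15673936725700246855/144115188075855872
(5,6): OLD=427579538817445849271/2305843009213693952 → NEW=255, ERR=-160410428532046108489/2305843009213693952
(6,0): OLD=1557336929520003/70368744177664 → NEW=0, ERR=1557336929520003/70368744177664
(6,1): OLD=63666828050924383/1125899906842624 → NEW=0, ERR=63666828050924383/1125899906842624
(6,2): OLD=2210619992277294141/18014398509481984 → NEW=0, ERR=2210619992277294141/18014398509481984
(6,3): OLD=21052198718368876003/144115188075855872 → NEW=255, ERR=-15697174240974371357/144115188075855872
(6,4): OLD=19381811941359795417/288230376151711744 → NEW=0, ERR=19381811941359795417/288230376151711744
(6,5): OLD=6645450512511452792813/36893488147419103232 → NEW=255, ERR=-2762388965080418531347/36893488147419103232
(6,6): OLD=106079205456542180469163/590295810358705651712 → NEW=255, ERR=-44446226184927760717397/590295810358705651712
Output grid:
  Row 0: ..#.###  (3 black, running=3)
  Row 1: ..#.###  (3 black, running=6)
  Row 2: ...#.##  (4 black, running=10)
  Row 3: .#.####  (2 black, running=12)
  Row 4: ...#.##  (4 black, running=16)
  Row 5: .#.####  (2 black, running=18)
  Row 6: ...#.##  (4 black, running=22)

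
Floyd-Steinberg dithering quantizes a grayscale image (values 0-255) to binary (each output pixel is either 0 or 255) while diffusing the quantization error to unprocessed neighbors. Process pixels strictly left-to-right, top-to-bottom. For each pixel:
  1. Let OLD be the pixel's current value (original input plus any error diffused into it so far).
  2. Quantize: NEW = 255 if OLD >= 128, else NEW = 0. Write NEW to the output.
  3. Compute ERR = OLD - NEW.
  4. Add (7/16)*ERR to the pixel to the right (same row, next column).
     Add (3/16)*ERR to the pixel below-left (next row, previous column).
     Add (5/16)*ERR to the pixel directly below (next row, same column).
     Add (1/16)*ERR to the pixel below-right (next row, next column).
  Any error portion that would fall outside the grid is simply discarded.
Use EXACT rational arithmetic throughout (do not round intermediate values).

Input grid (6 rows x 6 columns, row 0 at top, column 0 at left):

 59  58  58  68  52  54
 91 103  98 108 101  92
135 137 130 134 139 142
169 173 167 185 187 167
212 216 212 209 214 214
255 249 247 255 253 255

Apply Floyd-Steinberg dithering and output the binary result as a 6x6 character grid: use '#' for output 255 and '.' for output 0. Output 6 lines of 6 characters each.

Answer: ......
.##.#.
#.#.##
#.##.#
######
######

Derivation:
(0,0): OLD=59 → NEW=0, ERR=59
(0,1): OLD=1341/16 → NEW=0, ERR=1341/16
(0,2): OLD=24235/256 → NEW=0, ERR=24235/256
(0,3): OLD=448173/4096 → NEW=0, ERR=448173/4096
(0,4): OLD=6545083/65536 → NEW=0, ERR=6545083/65536
(0,5): OLD=102438685/1048576 → NEW=0, ERR=102438685/1048576
(1,0): OLD=32039/256 → NEW=0, ERR=32039/256
(1,1): OLD=420625/2048 → NEW=255, ERR=-101615/2048
(1,2): OLD=8626533/65536 → NEW=255, ERR=-8085147/65536
(1,3): OLD=29585857/262144 → NEW=0, ERR=29585857/262144
(1,4): OLD=3468557795/16777216 → NEW=255, ERR=-809632285/16777216
(1,5): OLD=28899272005/268435456 → NEW=0, ERR=28899272005/268435456
(2,0): OLD=5400395/32768 → NEW=255, ERR=-2955445/32768
(2,1): OLD=69966825/1048576 → NEW=0, ERR=69966825/1048576
(2,2): OLD=2326997499/16777216 → NEW=255, ERR=-1951192581/16777216
(2,3): OLD=13640391395/134217728 → NEW=0, ERR=13640391395/134217728
(2,4): OLD=840189084457/4294967296 → NEW=255, ERR=-255027576023/4294967296
(2,5): OLD=10077648559791/68719476736 → NEW=255, ERR=-7445818007889/68719476736
(3,0): OLD=2572378779/16777216 → NEW=255, ERR=-1705811301/16777216
(3,1): OLD=16364617599/134217728 → NEW=0, ERR=16364617599/134217728
(3,2): OLD=222505658477/1073741824 → NEW=255, ERR=-51298506643/1073741824
(3,3): OLD=12194619604551/68719476736 → NEW=255, ERR=-5328846963129/68719476736
(3,4): OLD=66275482970471/549755813888 → NEW=0, ERR=66275482970471/549755813888
(3,5): OLD=1602399665455529/8796093022208 → NEW=255, ERR=-640604055207511/8796093022208
(4,0): OLD=436127934133/2147483648 → NEW=255, ERR=-111480396107/2147483648
(4,1): OLD=7424375236273/34359738368 → NEW=255, ERR=-1337358047567/34359738368
(4,2): OLD=190350073618115/1099511627776 → NEW=255, ERR=-90025391464765/1099511627776
(4,3): OLD=2965404612999663/17592186044416 → NEW=255, ERR=-1520602828326417/17592186044416
(4,4): OLD=54987693339264735/281474976710656 → NEW=255, ERR=-16788425721952545/281474976710656
(4,5): OLD=777687738651297721/4503599627370496 → NEW=255, ERR=-370730166328178759/4503599627370496
(5,0): OLD=127257226710179/549755813888 → NEW=255, ERR=-12930505831261/549755813888
(5,1): OLD=3658295818610131/17592186044416 → NEW=255, ERR=-827711622715949/17592186044416
(5,2): OLD=25640885383002817/140737488355328 → NEW=255, ERR=-10247174147605823/140737488355328
(5,3): OLD=809897463266044123/4503599627370496 → NEW=255, ERR=-338520441713432357/4503599627370496
(5,4): OLD=1627048664851179835/9007199254740992 → NEW=255, ERR=-669787145107773125/9007199254740992
(5,5): OLD=27816331657204566455/144115188075855872 → NEW=255, ERR=-8933041302138680905/144115188075855872
Row 0: ......
Row 1: .##.#.
Row 2: #.#.##
Row 3: #.##.#
Row 4: ######
Row 5: ######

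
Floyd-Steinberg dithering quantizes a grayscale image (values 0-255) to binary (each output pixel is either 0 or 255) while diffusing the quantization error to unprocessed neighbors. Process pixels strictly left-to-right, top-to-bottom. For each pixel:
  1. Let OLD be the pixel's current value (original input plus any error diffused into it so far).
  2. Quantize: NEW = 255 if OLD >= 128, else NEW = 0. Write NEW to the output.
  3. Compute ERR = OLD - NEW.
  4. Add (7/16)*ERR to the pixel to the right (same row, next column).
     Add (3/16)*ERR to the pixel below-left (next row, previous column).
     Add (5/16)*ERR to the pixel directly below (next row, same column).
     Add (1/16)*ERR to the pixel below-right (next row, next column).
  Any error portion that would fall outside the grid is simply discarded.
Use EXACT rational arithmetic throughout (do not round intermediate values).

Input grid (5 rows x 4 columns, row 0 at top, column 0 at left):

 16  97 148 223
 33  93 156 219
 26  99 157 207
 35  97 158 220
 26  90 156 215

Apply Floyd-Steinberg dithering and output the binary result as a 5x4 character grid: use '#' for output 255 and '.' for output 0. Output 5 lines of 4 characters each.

Answer: ..##
.#.#
..##
.#.#
..##

Derivation:
(0,0): OLD=16 → NEW=0, ERR=16
(0,1): OLD=104 → NEW=0, ERR=104
(0,2): OLD=387/2 → NEW=255, ERR=-123/2
(0,3): OLD=6275/32 → NEW=255, ERR=-1885/32
(1,0): OLD=115/2 → NEW=0, ERR=115/2
(1,1): OLD=1121/8 → NEW=255, ERR=-919/8
(1,2): OLD=41973/512 → NEW=0, ERR=41973/512
(1,3): OLD=1905571/8192 → NEW=255, ERR=-183389/8192
(2,0): OLD=2871/128 → NEW=0, ERR=2871/128
(2,1): OLD=752675/8192 → NEW=0, ERR=752675/8192
(2,2): OLD=13856823/65536 → NEW=255, ERR=-2854857/65536
(2,3): OLD=195108217/1048576 → NEW=255, ERR=-72278663/1048576
(3,0): OLD=7764265/131072 → NEW=0, ERR=7764265/131072
(3,1): OLD=303798361/2097152 → NEW=255, ERR=-230975399/2097152
(3,2): OLD=2987008165/33554432 → NEW=0, ERR=2987008165/33554432
(3,3): OLD=125994384931/536870912 → NEW=255, ERR=-10907697629/536870912
(4,0): OLD=800630235/33554432 → NEW=0, ERR=800630235/33554432
(4,1): OLD=11598359535/134217728 → NEW=0, ERR=11598359535/134217728
(4,2): OLD=1811891721501/8589934592 → NEW=255, ERR=-378541599459/8589934592
(4,3): OLD=26791642080187/137438953472 → NEW=255, ERR=-8255291055173/137438953472
Row 0: ..##
Row 1: .#.#
Row 2: ..##
Row 3: .#.#
Row 4: ..##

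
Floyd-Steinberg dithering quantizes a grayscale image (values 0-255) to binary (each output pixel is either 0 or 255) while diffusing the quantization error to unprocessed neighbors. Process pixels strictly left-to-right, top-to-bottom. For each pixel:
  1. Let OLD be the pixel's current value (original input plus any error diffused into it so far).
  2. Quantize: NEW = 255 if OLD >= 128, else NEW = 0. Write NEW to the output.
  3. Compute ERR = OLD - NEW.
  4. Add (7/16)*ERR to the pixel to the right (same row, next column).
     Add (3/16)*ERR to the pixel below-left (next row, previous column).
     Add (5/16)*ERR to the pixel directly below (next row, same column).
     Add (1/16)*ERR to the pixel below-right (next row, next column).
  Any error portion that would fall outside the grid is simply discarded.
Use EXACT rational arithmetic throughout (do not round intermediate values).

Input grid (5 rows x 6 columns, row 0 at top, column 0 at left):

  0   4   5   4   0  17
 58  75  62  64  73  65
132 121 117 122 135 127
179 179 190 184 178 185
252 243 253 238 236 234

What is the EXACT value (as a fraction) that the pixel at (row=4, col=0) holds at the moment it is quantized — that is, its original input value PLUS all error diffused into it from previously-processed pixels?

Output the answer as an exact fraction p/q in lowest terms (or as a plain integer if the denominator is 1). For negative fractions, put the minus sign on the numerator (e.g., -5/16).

Answer: 7531718415/33554432

Derivation:
(0,0): OLD=0 → NEW=0, ERR=0
(0,1): OLD=4 → NEW=0, ERR=4
(0,2): OLD=27/4 → NEW=0, ERR=27/4
(0,3): OLD=445/64 → NEW=0, ERR=445/64
(0,4): OLD=3115/1024 → NEW=0, ERR=3115/1024
(0,5): OLD=300333/16384 → NEW=0, ERR=300333/16384
(1,0): OLD=235/4 → NEW=0, ERR=235/4
(1,1): OLD=3303/32 → NEW=0, ERR=3303/32
(1,2): OLD=113481/1024 → NEW=0, ERR=113481/1024
(1,3): OLD=118425/1024 → NEW=0, ERR=118425/1024
(1,4): OLD=33664231/262144 → NEW=255, ERR=-33182489/262144
(1,5): OLD=65176417/4194304 → NEW=0, ERR=65176417/4194304
(2,0): OLD=86893/512 → NEW=255, ERR=-43667/512
(2,1): OLD=2300209/16384 → NEW=255, ERR=-1877711/16384
(2,2): OLD=33980887/262144 → NEW=255, ERR=-32865833/262144
(2,3): OLD=181365963/2097152 → NEW=0, ERR=181365963/2097152
(2,4): OLD=9624819053/67108864 → NEW=255, ERR=-7487941267/67108864
(2,5): OLD=80669018955/1073741824 → NEW=0, ERR=80669018955/1073741824
(3,0): OLD=34303923/262144 → NEW=255, ERR=-32542797/262144
(3,1): OLD=125904477/2097152 → NEW=0, ERR=125904477/2097152
(3,2): OLD=1561447745/8388608 → NEW=255, ERR=-577647295/8388608
(3,3): OLD=163361324127/1073741824 → NEW=255, ERR=-110442840993/1073741824
(3,4): OLD=1010373978181/8589934592 → NEW=0, ERR=1010373978181/8589934592
(3,5): OLD=34767128515611/137438953472 → NEW=255, ERR=-279804619749/137438953472
(4,0): OLD=7531718415/33554432 → NEW=255, ERR=-1024661745/33554432
Target (4,0): original=252, with diffused error = 7531718415/33554432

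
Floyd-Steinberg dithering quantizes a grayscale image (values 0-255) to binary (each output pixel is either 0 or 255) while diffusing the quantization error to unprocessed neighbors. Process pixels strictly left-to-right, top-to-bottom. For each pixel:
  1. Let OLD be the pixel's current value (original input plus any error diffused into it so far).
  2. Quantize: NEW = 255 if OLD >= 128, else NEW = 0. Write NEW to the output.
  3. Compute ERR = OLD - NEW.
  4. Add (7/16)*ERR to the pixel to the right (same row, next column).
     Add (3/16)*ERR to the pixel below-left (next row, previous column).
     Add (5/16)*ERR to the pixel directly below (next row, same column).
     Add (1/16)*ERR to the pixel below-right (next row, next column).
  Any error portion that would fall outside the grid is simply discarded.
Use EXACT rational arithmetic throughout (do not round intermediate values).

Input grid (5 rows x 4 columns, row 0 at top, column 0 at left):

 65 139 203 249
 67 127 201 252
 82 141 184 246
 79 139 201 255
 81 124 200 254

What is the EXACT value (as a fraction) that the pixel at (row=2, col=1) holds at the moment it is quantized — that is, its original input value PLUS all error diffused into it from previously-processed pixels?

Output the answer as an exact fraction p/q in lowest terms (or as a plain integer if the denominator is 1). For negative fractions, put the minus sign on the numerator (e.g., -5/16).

Answer: 240214859/1048576

Derivation:
(0,0): OLD=65 → NEW=0, ERR=65
(0,1): OLD=2679/16 → NEW=255, ERR=-1401/16
(0,2): OLD=42161/256 → NEW=255, ERR=-23119/256
(0,3): OLD=858071/4096 → NEW=255, ERR=-186409/4096
(1,0): OLD=18149/256 → NEW=0, ERR=18149/256
(1,1): OLD=241219/2048 → NEW=0, ERR=241219/2048
(1,2): OLD=13782399/65536 → NEW=255, ERR=-2929281/65536
(1,3): OLD=222905001/1048576 → NEW=255, ERR=-44481879/1048576
(2,0): OLD=4136593/32768 → NEW=0, ERR=4136593/32768
(2,1): OLD=240214859/1048576 → NEW=255, ERR=-27172021/1048576
Target (2,1): original=141, with diffused error = 240214859/1048576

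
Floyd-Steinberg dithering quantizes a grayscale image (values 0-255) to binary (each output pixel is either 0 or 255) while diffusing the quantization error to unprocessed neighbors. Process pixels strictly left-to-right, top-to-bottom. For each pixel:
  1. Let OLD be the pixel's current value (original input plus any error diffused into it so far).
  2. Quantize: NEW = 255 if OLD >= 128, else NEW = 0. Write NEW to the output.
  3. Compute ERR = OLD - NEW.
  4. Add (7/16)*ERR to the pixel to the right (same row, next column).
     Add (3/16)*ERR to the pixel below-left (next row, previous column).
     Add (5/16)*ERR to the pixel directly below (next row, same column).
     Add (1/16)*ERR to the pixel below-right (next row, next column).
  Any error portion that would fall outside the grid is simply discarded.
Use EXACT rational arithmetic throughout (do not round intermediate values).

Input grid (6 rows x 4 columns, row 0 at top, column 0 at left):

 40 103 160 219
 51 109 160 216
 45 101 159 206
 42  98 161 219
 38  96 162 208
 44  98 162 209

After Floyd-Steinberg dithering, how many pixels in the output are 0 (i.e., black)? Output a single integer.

(0,0): OLD=40 → NEW=0, ERR=40
(0,1): OLD=241/2 → NEW=0, ERR=241/2
(0,2): OLD=6807/32 → NEW=255, ERR=-1353/32
(0,3): OLD=102657/512 → NEW=255, ERR=-27903/512
(1,0): OLD=2755/32 → NEW=0, ERR=2755/32
(1,1): OLD=45797/256 → NEW=255, ERR=-19483/256
(1,2): OLD=907705/8192 → NEW=0, ERR=907705/8192
(1,3): OLD=32086879/131072 → NEW=255, ERR=-1336481/131072
(2,0): OLD=236071/4096 → NEW=0, ERR=236071/4096
(2,1): OLD=16854381/131072 → NEW=255, ERR=-16568979/131072
(2,2): OLD=34511997/262144 → NEW=255, ERR=-32334723/262144
(2,3): OLD=653365313/4194304 → NEW=255, ERR=-416182207/4194304
(3,0): OLD=76144807/2097152 → NEW=0, ERR=76144807/2097152
(3,1): OLD=1840664665/33554432 → NEW=0, ERR=1840664665/33554432
(3,2): OLD=64396615175/536870912 → NEW=0, ERR=64396615175/536870912
(3,3): OLD=1999393856689/8589934592 → NEW=255, ERR=-191039464271/8589934592
(4,0): OLD=32014673211/536870912 → NEW=0, ERR=32014673211/536870912
(4,1): OLD=704336261313/4294967296 → NEW=255, ERR=-390880399167/4294967296
(4,2): OLD=21842605849553/137438953472 → NEW=255, ERR=-13204327285807/137438953472
(4,3): OLD=366168922497287/2199023255552 → NEW=255, ERR=-194582007668473/2199023255552
(5,0): OLD=3131602707323/68719476736 → NEW=0, ERR=3131602707323/68719476736
(5,1): OLD=165388627564493/2199023255552 → NEW=0, ERR=165388627564493/2199023255552
(5,2): OLD=19599084769917/137438953472 → NEW=255, ERR=-15447848365443/137438953472
(5,3): OLD=4439195474720995/35184372088832 → NEW=0, ERR=4439195474720995/35184372088832
Output grid:
  Row 0: ..##  (2 black, running=2)
  Row 1: .#.#  (2 black, running=4)
  Row 2: .###  (1 black, running=5)
  Row 3: ...#  (3 black, running=8)
  Row 4: .###  (1 black, running=9)
  Row 5: ..#.  (3 black, running=12)

Answer: 12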